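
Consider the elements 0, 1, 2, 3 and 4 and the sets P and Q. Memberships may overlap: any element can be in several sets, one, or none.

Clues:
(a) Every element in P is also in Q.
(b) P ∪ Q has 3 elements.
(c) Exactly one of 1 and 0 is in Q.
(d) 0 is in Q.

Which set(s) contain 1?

1: none

From (d): 0 ∈ Q.
(c) (exactly one): 1 ∉ Q.
(a) contrapositive: 1 ∉ P.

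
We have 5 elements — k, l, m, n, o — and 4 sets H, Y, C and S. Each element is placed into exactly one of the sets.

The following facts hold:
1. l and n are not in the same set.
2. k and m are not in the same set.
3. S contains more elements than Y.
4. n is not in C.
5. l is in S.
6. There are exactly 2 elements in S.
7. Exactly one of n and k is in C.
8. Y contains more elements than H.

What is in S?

S = {l, m}

From (4): n ∉ C.
From (5): l ∈ S.
(1): n ∉ S.
(7) (exactly one): k ∈ C.
(2): m ∉ C.
Suppose m ∉ S: no assignment then satisfies all the clues, so m ∈ S.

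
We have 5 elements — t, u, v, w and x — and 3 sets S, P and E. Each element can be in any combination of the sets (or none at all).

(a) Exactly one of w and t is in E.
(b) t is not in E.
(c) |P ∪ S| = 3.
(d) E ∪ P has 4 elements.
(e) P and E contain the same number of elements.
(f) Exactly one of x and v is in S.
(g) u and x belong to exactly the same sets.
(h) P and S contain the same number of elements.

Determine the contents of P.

P = {t, u, x}

From (b): t ∉ E.
(a) (exactly one): w ∈ E.
Suppose t ∉ P: no assignment then satisfies all the clues, so t ∈ P.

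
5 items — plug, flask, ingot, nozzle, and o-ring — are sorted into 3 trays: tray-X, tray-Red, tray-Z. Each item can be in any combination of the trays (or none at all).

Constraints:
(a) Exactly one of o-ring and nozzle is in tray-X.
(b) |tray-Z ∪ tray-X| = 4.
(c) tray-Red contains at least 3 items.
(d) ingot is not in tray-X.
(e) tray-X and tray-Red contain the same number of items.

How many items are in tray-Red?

3

From (d): ingot ∉ tray-X.
Suppose plug ∉ tray-X: no assignment then satisfies all the clues, so plug ∈ tray-X.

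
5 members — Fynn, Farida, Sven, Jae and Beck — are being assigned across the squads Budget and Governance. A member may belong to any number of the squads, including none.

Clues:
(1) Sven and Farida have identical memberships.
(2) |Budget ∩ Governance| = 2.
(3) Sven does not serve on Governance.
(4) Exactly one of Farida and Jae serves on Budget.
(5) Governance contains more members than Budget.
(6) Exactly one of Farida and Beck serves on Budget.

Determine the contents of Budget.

Budget = {Beck, Jae}

From (3): Sven ∉ Governance.
(1): Farida matches Sven: Farida ∉ Governance.
Suppose Fynn ∈ Budget: no assignment then satisfies all the clues, so Fynn ∉ Budget.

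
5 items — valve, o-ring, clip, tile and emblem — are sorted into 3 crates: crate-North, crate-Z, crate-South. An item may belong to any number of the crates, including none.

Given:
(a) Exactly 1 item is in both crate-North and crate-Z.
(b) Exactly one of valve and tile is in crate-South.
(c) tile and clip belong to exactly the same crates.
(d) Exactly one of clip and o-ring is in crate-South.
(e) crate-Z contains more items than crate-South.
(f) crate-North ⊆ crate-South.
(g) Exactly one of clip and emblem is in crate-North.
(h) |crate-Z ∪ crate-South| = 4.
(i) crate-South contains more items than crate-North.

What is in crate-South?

crate-South = {clip, emblem, tile}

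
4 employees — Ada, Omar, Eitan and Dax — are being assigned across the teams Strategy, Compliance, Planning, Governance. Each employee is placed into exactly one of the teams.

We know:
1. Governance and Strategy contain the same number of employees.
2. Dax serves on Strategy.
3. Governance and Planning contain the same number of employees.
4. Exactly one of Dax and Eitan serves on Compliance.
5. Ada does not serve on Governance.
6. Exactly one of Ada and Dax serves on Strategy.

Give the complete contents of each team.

Strategy = {Dax}; Compliance = {Eitan}; Planning = {Ada}; Governance = {Omar}

From (2): Dax ∈ Strategy.
From (5): Ada ∉ Governance.
(4) (exactly one): Eitan ∈ Compliance.
(6) (exactly one): Ada ∉ Strategy.
Suppose Ada ∈ Compliance: no assignment then satisfies all the clues, so Ada ∉ Compliance.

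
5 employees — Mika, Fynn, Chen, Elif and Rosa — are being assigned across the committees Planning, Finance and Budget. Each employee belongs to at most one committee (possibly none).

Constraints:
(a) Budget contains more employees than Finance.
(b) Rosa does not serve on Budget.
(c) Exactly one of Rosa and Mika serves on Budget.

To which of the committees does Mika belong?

From (b): Rosa ∉ Budget.
(c) (exactly one): Mika ∈ Budget.

Mika: Budget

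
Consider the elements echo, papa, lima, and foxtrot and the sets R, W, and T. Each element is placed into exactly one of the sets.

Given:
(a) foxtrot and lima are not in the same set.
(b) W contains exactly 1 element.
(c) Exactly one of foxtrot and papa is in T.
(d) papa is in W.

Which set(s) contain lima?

From (d): papa ∈ W.
(b): W already has 1, so the rest are out.
(c) (exactly one): foxtrot ∈ T.
(a): lima ∉ T.
Only one set left: lima ∈ R.

lima: R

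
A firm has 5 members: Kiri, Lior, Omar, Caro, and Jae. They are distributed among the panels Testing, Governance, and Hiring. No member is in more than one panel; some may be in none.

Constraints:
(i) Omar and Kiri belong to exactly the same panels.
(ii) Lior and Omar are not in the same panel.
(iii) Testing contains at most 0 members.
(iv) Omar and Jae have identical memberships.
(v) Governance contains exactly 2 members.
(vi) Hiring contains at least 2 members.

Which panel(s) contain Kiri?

(iii): Testing already has 0, so the rest are out.
Suppose Kiri ∈ Governance: no assignment then satisfies all the clues, so Kiri ∉ Governance.

Kiri: Hiring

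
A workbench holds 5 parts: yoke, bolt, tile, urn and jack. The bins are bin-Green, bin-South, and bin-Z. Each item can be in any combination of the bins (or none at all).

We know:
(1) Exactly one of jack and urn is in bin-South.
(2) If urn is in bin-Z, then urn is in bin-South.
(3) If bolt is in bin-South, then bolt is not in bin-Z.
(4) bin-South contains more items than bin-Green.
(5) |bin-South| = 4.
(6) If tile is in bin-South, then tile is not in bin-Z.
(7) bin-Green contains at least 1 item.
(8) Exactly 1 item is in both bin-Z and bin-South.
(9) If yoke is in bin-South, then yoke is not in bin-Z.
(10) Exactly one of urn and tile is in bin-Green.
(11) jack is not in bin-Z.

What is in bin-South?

bin-South = {bolt, tile, urn, yoke}

From (11): jack ∉ bin-Z.
Suppose yoke ∉ bin-South: no assignment then satisfies all the clues, so yoke ∈ bin-South.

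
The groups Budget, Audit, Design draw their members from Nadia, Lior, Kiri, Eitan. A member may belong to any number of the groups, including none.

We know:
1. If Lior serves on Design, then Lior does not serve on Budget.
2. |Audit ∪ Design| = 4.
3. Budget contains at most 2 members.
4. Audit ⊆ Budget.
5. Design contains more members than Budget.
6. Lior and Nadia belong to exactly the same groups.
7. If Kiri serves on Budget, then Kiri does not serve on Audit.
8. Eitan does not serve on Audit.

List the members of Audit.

Audit = {}

From (8): Eitan ∉ Audit.
Suppose Nadia ∈ Audit: no assignment then satisfies all the clues, so Nadia ∉ Audit.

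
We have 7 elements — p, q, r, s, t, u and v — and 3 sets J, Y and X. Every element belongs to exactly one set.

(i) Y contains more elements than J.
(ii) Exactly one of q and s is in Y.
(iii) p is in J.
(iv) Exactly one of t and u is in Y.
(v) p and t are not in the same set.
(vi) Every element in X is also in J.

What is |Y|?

4

From (iii): p ∈ J.
(v): t ∉ J.
(vi) contrapositive: t ∉ X.
Only one set left: t ∈ Y.
(iv) (exactly one): u ∉ Y.
Suppose q ∈ X: no assignment then satisfies all the clues, so q ∉ X.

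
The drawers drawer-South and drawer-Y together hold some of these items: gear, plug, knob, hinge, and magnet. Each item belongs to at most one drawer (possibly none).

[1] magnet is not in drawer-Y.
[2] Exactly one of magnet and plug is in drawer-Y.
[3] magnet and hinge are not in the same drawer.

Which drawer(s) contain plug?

plug: drawer-Y

From (1): magnet ∉ drawer-Y.
(2) (exactly one): plug ∈ drawer-Y.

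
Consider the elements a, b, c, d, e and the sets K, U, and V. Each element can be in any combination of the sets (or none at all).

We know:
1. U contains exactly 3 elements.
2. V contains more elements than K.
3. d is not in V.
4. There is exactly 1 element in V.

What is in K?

K = {}

From (3): d ∉ V.
Suppose a ∈ K: no assignment then satisfies all the clues, so a ∉ K.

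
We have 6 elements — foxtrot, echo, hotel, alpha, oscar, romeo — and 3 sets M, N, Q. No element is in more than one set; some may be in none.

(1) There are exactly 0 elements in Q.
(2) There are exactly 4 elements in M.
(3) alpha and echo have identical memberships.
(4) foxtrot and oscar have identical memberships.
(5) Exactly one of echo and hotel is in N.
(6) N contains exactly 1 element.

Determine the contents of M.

M = {alpha, echo, foxtrot, oscar}

(1): Q already has 0, so the rest are out.
Suppose foxtrot ∉ M: no assignment then satisfies all the clues, so foxtrot ∈ M.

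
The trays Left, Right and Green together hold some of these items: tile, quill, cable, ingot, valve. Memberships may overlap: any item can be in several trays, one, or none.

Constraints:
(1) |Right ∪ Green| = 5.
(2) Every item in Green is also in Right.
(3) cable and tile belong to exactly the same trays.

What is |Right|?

5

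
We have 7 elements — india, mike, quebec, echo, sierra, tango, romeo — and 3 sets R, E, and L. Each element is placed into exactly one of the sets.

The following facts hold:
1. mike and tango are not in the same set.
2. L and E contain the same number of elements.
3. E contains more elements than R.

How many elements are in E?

3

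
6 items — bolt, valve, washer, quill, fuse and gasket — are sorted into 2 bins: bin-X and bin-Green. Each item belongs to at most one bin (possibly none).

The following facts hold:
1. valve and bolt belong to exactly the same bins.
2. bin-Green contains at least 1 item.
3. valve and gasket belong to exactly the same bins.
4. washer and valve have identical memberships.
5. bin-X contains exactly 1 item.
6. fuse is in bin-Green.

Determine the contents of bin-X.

bin-X = {quill}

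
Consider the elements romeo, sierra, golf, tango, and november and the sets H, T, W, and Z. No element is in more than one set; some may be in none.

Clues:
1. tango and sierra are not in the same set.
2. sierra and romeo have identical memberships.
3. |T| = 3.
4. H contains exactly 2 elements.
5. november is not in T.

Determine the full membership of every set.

H = {november, tango}; T = {golf, romeo, sierra}; W = {}; Z = {}

From (5): november ∉ T.
Suppose romeo ∈ H: no assignment then satisfies all the clues, so romeo ∉ H.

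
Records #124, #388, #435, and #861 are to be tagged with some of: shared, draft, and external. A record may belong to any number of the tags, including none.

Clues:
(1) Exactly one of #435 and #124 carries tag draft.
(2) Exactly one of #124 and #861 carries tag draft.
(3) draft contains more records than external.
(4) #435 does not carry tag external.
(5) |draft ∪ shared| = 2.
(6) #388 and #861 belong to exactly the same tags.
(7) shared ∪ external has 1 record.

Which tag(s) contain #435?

#435: shared

From (4): #435 ∉ external.
Suppose #435 ∉ shared: no assignment then satisfies all the clues, so #435 ∈ shared.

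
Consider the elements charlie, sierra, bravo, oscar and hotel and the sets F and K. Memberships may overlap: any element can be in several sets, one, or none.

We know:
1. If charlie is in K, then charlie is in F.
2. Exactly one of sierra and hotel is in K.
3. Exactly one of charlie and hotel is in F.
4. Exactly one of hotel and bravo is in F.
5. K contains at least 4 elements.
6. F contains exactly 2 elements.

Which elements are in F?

F = {bravo, charlie}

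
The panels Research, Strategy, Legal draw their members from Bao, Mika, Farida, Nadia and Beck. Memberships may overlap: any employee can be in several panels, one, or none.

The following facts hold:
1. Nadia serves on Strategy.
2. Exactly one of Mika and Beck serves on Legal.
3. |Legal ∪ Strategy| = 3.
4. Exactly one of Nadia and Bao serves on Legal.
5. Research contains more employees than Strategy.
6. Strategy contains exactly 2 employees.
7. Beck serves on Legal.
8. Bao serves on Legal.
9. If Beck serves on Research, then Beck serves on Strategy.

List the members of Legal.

Legal = {Bao, Beck}

From (1): Nadia ∈ Strategy.
From (7): Beck ∈ Legal.
From (8): Bao ∈ Legal.
(2) (exactly one): Mika ∉ Legal.
(4) (exactly one): Nadia ∉ Legal.
Suppose Farida ∈ Legal: no assignment then satisfies all the clues, so Farida ∉ Legal.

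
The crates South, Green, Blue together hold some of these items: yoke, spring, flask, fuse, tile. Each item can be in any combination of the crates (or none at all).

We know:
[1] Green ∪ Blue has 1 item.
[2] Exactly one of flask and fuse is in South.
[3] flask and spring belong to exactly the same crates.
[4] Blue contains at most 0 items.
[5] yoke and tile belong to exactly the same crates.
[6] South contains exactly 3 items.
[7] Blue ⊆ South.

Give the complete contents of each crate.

South = {fuse, tile, yoke}; Green = {fuse}; Blue = {}

(4): Blue already has 0, so the rest are out.
Suppose yoke ∉ South: no assignment then satisfies all the clues, so yoke ∈ South.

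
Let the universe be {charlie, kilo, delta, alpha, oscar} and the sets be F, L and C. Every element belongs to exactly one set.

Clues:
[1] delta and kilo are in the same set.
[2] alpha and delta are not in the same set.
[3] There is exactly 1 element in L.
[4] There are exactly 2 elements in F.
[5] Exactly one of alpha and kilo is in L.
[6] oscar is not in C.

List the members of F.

F = {charlie, oscar}

From (6): oscar ∉ C.
Suppose charlie ∉ F: no assignment then satisfies all the clues, so charlie ∈ F.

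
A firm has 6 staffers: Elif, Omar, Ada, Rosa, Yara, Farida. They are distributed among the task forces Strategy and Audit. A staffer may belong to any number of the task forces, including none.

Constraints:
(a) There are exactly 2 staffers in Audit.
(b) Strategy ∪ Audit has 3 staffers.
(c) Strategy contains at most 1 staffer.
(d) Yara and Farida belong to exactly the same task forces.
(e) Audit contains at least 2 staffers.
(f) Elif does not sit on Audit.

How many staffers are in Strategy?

1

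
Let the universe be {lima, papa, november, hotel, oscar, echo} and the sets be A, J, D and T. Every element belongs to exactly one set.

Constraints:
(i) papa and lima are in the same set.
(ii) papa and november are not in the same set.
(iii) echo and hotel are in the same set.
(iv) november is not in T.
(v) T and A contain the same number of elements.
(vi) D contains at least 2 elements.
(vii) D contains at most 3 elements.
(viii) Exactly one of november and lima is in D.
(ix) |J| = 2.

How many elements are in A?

1

From (iv): november ∉ T.
Suppose lima ∈ A: no assignment then satisfies all the clues, so lima ∉ A.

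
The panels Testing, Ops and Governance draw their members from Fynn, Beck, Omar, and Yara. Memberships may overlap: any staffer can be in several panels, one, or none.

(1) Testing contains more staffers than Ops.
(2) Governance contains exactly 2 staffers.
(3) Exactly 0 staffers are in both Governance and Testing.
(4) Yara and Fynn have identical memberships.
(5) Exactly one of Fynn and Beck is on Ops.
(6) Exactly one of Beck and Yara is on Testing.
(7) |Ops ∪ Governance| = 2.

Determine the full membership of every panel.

Testing = {Fynn, Yara}; Ops = {Beck}; Governance = {Beck, Omar}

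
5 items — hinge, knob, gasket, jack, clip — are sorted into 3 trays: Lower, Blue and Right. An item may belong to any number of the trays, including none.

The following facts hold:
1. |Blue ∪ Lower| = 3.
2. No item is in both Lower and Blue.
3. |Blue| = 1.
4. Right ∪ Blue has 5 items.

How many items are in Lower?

2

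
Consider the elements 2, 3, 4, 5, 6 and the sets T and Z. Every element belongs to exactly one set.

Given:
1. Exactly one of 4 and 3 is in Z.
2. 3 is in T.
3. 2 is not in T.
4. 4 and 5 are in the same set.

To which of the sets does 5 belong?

5: Z

From (2): 3 ∈ T.
From (3): 2 ∉ T.
(1) (exactly one): 4 ∈ Z.
(4): 5 matches 4: 5 ∉ T.
(4): 5 matches 4: 5 ∈ Z.
Only one set left: 2 ∈ Z.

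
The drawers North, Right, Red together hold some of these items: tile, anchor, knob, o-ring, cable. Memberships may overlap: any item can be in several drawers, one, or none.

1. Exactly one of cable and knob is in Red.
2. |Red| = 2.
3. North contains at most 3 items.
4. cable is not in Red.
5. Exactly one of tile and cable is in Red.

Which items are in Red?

Red = {knob, tile}

From (4): cable ∉ Red.
(1) (exactly one): knob ∈ Red.
(5) (exactly one): tile ∈ Red.
(2): Red already has 2, so the rest are out.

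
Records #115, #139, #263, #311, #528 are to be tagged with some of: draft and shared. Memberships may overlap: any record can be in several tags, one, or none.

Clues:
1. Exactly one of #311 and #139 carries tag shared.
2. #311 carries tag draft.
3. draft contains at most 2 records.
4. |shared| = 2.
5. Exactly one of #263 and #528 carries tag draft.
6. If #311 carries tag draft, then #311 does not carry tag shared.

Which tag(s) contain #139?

#139: shared

From (2): #311 ∈ draft.
(6): #311 ∉ shared.
(1) (exactly one): #139 ∈ shared.
Suppose #139 ∈ draft: no assignment then satisfies all the clues, so #139 ∉ draft.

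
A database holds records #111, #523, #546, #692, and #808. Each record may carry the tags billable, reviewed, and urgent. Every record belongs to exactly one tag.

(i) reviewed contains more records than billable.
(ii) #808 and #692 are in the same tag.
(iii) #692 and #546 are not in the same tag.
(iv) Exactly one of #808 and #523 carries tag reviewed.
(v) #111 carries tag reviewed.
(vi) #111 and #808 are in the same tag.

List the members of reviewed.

reviewed = {#111, #692, #808}

From (v): #111 ∈ reviewed.
(vi): #808 matches #111: #808 ∉ billable.
(vi): #808 matches #111: #808 ∈ reviewed.
(ii): #692 matches #808: #692 ∉ billable.
(ii): #692 matches #808: #692 ∈ reviewed.
(iii): #546 ∉ reviewed.
(iv) (exactly one): #523 ∉ reviewed.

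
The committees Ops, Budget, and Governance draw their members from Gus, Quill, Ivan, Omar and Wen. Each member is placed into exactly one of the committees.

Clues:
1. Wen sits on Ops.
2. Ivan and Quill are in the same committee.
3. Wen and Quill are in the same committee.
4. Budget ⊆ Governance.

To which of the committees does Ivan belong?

From (1): Wen ∈ Ops.
(3): Quill matches Wen: Quill ∈ Ops.
(2): Ivan matches Quill: Ivan ∈ Ops.

Ivan: Ops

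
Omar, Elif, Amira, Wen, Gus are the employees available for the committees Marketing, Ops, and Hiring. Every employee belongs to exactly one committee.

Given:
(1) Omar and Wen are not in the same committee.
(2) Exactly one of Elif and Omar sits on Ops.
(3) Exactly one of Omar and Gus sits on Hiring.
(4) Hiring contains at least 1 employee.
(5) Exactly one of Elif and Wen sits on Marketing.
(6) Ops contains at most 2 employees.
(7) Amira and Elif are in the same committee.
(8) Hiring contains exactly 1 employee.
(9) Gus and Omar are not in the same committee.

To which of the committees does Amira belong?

Amira: Ops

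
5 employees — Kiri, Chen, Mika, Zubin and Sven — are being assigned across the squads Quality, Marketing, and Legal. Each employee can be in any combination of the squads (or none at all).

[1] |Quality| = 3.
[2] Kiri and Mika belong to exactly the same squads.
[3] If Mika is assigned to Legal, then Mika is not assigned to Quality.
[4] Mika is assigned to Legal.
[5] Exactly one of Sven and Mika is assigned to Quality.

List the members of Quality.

Quality = {Chen, Sven, Zubin}

From (4): Mika ∈ Legal.
(2): Kiri matches Mika: Kiri ∈ Legal.
(3): Mika ∉ Quality.
(5) (exactly one): Sven ∈ Quality.
(2): Kiri matches Mika: Kiri ∉ Quality.
(1): only 3 candidates remain for Quality, so all are in.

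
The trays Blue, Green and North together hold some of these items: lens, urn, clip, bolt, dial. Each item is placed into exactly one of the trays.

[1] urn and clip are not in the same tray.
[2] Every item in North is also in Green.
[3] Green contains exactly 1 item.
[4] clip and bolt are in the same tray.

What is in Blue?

Blue = {bolt, clip, dial, lens}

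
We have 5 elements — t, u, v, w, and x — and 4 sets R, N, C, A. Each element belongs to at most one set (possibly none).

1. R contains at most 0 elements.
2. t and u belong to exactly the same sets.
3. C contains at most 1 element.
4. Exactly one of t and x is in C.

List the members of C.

C = {x}

(1): R already has 0, so the rest are out.
Suppose t ∈ C: no assignment then satisfies all the clues, so t ∉ C.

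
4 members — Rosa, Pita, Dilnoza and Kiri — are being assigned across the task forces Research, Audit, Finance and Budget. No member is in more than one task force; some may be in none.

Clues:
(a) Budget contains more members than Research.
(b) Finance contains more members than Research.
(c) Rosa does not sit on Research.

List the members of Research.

From (c): Rosa ∉ Research.
Suppose Pita ∈ Research: no assignment then satisfies all the clues, so Pita ∉ Research.

Research = {}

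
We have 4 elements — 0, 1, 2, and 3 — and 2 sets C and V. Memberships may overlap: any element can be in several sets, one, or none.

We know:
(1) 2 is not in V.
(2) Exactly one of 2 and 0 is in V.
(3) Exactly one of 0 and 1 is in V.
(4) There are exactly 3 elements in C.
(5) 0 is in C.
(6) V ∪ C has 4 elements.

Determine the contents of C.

C = {0, 1, 2}

From (1): 2 ∉ V.
From (5): 0 ∈ C.
(2) (exactly one): 0 ∈ V.
(3) (exactly one): 1 ∉ V.
Suppose 1 ∉ C: no assignment then satisfies all the clues, so 1 ∈ C.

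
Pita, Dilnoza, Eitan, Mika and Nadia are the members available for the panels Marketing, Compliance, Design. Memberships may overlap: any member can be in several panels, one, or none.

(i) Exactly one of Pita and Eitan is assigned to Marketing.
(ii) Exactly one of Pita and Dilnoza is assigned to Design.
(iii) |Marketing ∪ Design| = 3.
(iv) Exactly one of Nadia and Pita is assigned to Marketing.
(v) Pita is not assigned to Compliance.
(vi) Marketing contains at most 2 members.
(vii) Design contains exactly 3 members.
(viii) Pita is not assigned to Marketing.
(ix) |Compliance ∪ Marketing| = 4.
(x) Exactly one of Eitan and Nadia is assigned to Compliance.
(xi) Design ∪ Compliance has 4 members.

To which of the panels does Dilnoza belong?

Dilnoza: Compliance, Design

From (v): Pita ∉ Compliance.
From (viii): Pita ∉ Marketing.
(i) (exactly one): Eitan ∈ Marketing.
(iv) (exactly one): Nadia ∈ Marketing.
(vi): Marketing already has 2, so the rest are out.
Suppose Dilnoza ∉ Compliance: no assignment then satisfies all the clues, so Dilnoza ∈ Compliance.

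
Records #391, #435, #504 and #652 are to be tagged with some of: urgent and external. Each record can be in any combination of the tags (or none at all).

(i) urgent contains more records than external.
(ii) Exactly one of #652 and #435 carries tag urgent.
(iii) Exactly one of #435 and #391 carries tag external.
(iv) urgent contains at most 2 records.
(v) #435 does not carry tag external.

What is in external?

external = {#391}

From (v): #435 ∉ external.
(iii) (exactly one): #391 ∈ external.
Suppose #504 ∈ external: no assignment then satisfies all the clues, so #504 ∉ external.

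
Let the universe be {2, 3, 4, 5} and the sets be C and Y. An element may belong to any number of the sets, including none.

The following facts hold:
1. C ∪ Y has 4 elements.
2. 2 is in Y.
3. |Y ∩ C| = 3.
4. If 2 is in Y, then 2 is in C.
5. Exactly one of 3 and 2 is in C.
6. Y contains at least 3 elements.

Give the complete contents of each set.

C = {2, 4, 5}; Y = {2, 3, 4, 5}

From (2): 2 ∈ Y.
(4): 2 ∈ C.
(5) (exactly one): 3 ∉ C.
Suppose 3 ∉ Y: no assignment then satisfies all the clues, so 3 ∈ Y.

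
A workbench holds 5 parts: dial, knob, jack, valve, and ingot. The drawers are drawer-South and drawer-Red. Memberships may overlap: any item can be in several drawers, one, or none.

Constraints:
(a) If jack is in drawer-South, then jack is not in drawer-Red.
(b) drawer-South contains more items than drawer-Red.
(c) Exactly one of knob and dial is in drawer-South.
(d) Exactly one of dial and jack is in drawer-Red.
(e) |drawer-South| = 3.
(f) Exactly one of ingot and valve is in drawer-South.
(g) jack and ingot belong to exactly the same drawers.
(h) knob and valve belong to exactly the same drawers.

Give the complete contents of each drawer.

drawer-South = {dial, ingot, jack}; drawer-Red = {dial}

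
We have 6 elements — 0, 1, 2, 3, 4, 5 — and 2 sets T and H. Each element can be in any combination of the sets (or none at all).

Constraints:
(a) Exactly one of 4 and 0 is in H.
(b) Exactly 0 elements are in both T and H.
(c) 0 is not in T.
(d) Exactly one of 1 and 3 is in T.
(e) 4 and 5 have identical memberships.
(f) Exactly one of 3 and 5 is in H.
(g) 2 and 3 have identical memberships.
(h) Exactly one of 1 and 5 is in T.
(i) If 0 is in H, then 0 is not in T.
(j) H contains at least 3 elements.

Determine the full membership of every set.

T = {1}; H = {0, 2, 3}

From (c): 0 ∉ T.
Suppose 0 ∉ H: no assignment then satisfies all the clues, so 0 ∈ H.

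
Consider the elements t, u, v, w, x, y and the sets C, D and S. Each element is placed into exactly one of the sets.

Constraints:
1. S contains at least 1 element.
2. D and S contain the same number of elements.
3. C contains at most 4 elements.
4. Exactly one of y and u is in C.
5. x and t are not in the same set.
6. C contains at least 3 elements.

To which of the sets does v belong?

v: C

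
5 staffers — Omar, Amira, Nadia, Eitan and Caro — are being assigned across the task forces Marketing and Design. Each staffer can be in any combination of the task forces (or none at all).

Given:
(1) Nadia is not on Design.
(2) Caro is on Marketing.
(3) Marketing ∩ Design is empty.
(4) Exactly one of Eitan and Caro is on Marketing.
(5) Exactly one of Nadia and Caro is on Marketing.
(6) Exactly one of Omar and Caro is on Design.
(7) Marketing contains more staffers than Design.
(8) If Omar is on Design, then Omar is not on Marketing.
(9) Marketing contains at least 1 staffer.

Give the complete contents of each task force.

From (1): Nadia ∉ Design.
From (2): Caro ∈ Marketing.
(3) (disjoint): Caro ∉ Design.
(4) (exactly one): Eitan ∉ Marketing.
(5) (exactly one): Nadia ∉ Marketing.
(6) (exactly one): Omar ∈ Design.
(8): Omar ∉ Marketing.
Suppose Amira ∉ Marketing: no assignment then satisfies all the clues, so Amira ∈ Marketing.

Marketing = {Amira, Caro}; Design = {Omar}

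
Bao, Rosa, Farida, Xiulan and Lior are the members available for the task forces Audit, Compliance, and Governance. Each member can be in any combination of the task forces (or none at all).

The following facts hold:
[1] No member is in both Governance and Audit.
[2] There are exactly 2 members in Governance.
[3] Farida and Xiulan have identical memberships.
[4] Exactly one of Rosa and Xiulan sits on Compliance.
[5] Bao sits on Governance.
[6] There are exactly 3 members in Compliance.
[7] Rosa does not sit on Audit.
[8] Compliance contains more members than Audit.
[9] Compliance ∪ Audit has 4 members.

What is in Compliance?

Compliance = {Bao, Farida, Xiulan}

From (5): Bao ∈ Governance.
From (7): Rosa ∉ Audit.
(1) (disjoint): Bao ∉ Audit.
Suppose Bao ∉ Compliance: no assignment then satisfies all the clues, so Bao ∈ Compliance.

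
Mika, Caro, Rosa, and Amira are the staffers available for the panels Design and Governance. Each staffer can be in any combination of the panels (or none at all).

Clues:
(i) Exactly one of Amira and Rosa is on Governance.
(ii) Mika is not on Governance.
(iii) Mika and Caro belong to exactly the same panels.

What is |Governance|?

1

From (ii): Mika ∉ Governance.
(iii): Caro matches Mika: Caro ∉ Governance.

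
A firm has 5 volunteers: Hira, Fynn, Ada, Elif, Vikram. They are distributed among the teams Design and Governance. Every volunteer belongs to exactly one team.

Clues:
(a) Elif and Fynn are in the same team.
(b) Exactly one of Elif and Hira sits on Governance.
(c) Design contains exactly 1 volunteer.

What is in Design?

Design = {Hira}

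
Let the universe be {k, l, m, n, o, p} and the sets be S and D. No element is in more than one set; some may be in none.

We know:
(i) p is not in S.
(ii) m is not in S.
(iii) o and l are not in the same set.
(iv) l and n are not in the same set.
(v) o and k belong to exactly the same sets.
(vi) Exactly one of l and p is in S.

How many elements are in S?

From (i): p ∉ S.
From (ii): m ∉ S.
(vi) (exactly one): l ∈ S.
(iii): o ∉ S.
(iv): n ∉ S.
(v): k matches o: k ∉ S.

1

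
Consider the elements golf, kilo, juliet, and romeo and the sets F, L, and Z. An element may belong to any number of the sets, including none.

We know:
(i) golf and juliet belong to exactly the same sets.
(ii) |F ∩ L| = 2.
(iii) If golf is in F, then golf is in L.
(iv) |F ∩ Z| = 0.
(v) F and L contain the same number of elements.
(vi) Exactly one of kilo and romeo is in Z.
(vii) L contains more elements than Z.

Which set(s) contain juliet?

juliet: F, L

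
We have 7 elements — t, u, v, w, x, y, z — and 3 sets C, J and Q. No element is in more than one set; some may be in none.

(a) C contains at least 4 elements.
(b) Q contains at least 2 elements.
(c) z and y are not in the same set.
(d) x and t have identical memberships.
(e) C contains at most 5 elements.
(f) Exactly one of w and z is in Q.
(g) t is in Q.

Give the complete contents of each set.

C = {u, v, w, y}; J = {}; Q = {t, x, z}

From (g): t ∈ Q.
(d): x matches t: x ∉ C.
(d): x matches t: x ∉ J.
(d): x matches t: x ∈ Q.
Suppose u ∉ C: no assignment then satisfies all the clues, so u ∈ C.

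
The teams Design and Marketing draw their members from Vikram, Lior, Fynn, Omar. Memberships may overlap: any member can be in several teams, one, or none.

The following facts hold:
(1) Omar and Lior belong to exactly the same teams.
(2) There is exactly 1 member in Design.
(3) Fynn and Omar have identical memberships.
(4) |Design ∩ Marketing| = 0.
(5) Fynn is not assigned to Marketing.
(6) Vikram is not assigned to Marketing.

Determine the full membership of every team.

Design = {Vikram}; Marketing = {}

From (5): Fynn ∉ Marketing.
From (6): Vikram ∉ Marketing.
(3): Omar matches Fynn: Omar ∉ Marketing.
(1): Lior matches Omar: Lior ∉ Marketing.
Suppose Vikram ∉ Design: no assignment then satisfies all the clues, so Vikram ∈ Design.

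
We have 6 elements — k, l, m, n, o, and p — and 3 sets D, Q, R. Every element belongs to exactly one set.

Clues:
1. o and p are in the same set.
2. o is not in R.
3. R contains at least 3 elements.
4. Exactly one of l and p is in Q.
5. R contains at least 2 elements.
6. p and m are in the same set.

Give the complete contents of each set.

D = {}; Q = {m, o, p}; R = {k, l, n}

From (2): o ∉ R.
(1): p matches o: p ∉ R.
(6): m matches p: m ∉ R.
(3): only 3 candidates remain for R, so all are in.
(4) (exactly one): p ∈ Q.
(6): m matches p: m ∉ D.
(6): m matches p: m ∈ Q.
(1): o matches p: o ∉ D.
(1): o matches p: o ∈ Q.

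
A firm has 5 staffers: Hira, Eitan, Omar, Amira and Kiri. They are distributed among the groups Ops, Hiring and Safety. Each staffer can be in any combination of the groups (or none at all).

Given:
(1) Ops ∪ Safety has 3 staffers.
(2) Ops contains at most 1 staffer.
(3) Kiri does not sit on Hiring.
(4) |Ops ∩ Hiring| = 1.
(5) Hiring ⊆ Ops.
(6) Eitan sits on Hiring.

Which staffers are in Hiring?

From (3): Kiri ∉ Hiring.
From (6): Eitan ∈ Hiring.
(5) with Eitan ∈ Hiring: Eitan ∈ Ops.
(2): Ops already has 1, so the rest are out.
(5) contrapositive: Hira ∉ Hiring.
(5) contrapositive: Omar ∉ Hiring.
(5) contrapositive: Amira ∉ Hiring.

Hiring = {Eitan}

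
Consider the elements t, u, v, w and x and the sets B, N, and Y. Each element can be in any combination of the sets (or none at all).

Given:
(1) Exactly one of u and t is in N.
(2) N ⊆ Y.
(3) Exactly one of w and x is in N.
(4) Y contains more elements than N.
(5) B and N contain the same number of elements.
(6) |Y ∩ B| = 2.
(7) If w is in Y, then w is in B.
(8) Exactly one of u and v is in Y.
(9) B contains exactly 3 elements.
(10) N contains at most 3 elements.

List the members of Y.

Y = {t, v, w, x}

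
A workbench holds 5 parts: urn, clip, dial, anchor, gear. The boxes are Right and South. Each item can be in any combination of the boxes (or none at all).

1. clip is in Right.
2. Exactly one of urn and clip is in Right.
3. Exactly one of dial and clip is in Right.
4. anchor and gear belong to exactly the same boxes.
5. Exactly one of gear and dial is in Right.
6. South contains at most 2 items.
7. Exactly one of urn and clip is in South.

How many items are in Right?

3

From (1): clip ∈ Right.
(2) (exactly one): urn ∉ Right.
(3) (exactly one): dial ∉ Right.
(5) (exactly one): gear ∈ Right.
(4): anchor matches gear: anchor ∈ Right.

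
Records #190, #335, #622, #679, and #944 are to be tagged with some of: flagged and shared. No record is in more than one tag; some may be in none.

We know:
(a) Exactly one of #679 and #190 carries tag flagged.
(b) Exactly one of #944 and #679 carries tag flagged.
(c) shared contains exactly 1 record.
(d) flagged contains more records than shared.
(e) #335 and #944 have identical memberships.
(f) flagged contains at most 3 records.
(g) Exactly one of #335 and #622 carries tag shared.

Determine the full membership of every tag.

flagged = {#190, #335, #944}; shared = {#622}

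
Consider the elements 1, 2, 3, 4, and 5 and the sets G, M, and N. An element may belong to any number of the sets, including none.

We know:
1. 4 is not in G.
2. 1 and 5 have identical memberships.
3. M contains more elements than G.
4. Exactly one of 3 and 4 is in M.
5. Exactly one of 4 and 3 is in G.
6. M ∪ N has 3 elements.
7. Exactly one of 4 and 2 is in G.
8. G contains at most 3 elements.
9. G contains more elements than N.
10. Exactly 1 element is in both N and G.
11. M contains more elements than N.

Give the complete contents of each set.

G = {2, 3}; M = {1, 3, 5}; N = {3}

From (1): 4 ∉ G.
(5) (exactly one): 3 ∈ G.
(7) (exactly one): 2 ∈ G.
Suppose 1 ∈ G: no assignment then satisfies all the clues, so 1 ∉ G.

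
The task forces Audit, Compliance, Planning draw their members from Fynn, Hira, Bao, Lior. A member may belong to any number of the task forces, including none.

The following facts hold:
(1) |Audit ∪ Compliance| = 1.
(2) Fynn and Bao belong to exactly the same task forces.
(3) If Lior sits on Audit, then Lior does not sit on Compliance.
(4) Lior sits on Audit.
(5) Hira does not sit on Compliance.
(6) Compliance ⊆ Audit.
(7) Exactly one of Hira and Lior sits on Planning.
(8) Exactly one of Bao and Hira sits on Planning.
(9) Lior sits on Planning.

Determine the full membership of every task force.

Audit = {Lior}; Compliance = {}; Planning = {Bao, Fynn, Lior}

From (4): Lior ∈ Audit.
From (5): Hira ∉ Compliance.
From (9): Lior ∈ Planning.
(3): Lior ∉ Compliance.
(7) (exactly one): Hira ∉ Planning.
(8) (exactly one): Bao ∈ Planning.
(2): Fynn matches Bao: Fynn ∈ Planning.
Suppose Fynn ∈ Audit: no assignment then satisfies all the clues, so Fynn ∉ Audit.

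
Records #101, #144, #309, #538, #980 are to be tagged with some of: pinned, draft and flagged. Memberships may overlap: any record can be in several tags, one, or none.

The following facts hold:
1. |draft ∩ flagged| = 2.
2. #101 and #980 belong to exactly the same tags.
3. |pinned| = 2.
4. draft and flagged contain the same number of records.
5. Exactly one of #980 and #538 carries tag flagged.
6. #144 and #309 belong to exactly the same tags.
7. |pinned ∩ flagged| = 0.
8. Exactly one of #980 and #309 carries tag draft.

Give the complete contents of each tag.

pinned = {#144, #309}; draft = {#101, #980}; flagged = {#101, #980}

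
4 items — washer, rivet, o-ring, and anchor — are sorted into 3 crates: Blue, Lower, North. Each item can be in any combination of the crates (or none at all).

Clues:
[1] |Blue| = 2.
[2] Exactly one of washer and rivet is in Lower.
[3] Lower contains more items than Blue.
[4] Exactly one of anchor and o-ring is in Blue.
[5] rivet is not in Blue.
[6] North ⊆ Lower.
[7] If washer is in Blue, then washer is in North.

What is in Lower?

Lower = {anchor, o-ring, washer}

From (5): rivet ∉ Blue.
Suppose washer ∉ Lower: no assignment then satisfies all the clues, so washer ∈ Lower.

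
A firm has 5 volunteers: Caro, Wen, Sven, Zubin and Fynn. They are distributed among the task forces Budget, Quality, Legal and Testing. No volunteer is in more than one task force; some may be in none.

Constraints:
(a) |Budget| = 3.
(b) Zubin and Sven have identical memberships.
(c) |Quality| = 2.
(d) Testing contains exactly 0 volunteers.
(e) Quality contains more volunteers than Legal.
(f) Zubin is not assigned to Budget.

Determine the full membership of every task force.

From (f): Zubin ∉ Budget.
(b): Sven matches Zubin: Sven ∉ Budget.
(d): Testing already has 0, so the rest are out.
(a): only 3 candidates remain for Budget, so all are in.
(c): only 2 candidates remain for Quality, so all are in.

Budget = {Caro, Fynn, Wen}; Quality = {Sven, Zubin}; Legal = {}; Testing = {}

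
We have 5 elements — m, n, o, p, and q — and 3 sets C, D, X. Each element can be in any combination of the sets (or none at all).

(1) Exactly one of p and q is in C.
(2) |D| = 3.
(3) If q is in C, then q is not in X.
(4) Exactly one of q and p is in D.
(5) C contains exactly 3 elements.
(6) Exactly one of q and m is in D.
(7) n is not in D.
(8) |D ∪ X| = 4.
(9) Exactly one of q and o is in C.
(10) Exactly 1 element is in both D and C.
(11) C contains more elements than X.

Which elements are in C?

C = {m, n, q}

From (7): n ∉ D.
Suppose m ∉ C: no assignment then satisfies all the clues, so m ∈ C.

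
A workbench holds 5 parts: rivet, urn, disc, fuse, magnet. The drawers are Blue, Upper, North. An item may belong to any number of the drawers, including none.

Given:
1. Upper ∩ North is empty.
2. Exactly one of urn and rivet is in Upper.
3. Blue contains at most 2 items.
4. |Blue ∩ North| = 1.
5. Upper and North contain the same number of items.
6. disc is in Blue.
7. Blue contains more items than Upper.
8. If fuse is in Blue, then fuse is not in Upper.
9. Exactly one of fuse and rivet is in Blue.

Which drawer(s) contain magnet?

From (6): disc ∈ Blue.
Suppose magnet ∈ Blue: no assignment then satisfies all the clues, so magnet ∉ Blue.

magnet: none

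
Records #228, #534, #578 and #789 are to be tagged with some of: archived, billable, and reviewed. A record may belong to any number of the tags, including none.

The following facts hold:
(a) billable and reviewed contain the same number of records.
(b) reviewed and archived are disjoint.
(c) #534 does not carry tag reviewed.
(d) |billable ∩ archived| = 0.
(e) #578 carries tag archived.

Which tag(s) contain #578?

#578: archived

From (c): #534 ∉ reviewed.
From (e): #578 ∈ archived.
(b) (disjoint): #578 ∉ reviewed.
Suppose #578 ∈ billable: no assignment then satisfies all the clues, so #578 ∉ billable.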